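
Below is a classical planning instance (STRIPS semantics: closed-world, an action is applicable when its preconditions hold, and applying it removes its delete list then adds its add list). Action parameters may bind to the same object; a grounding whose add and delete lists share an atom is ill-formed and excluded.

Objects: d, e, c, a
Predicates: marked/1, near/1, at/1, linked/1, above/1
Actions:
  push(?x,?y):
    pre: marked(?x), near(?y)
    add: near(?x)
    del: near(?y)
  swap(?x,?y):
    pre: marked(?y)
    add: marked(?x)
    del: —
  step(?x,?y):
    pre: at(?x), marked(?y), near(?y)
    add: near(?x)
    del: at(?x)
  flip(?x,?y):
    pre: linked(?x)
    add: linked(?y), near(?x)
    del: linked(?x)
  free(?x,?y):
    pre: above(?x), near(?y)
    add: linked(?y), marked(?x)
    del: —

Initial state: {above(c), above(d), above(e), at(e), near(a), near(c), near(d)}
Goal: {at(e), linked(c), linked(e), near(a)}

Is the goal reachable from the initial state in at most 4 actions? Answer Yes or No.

1. free(d,d)  →  {above(c), above(d), above(e), at(e), linked(d), marked(d), near(a), near(c), near(d)}
2. flip(d,e)  →  {above(c), above(d), above(e), at(e), linked(e), marked(d), near(a), near(c), near(d)}
3. free(d,c)  →  {above(c), above(d), above(e), at(e), linked(c), linked(e), marked(d), near(a), near(c), near(d)}
optimal plan length = 3; 3 ≤ 4

Yes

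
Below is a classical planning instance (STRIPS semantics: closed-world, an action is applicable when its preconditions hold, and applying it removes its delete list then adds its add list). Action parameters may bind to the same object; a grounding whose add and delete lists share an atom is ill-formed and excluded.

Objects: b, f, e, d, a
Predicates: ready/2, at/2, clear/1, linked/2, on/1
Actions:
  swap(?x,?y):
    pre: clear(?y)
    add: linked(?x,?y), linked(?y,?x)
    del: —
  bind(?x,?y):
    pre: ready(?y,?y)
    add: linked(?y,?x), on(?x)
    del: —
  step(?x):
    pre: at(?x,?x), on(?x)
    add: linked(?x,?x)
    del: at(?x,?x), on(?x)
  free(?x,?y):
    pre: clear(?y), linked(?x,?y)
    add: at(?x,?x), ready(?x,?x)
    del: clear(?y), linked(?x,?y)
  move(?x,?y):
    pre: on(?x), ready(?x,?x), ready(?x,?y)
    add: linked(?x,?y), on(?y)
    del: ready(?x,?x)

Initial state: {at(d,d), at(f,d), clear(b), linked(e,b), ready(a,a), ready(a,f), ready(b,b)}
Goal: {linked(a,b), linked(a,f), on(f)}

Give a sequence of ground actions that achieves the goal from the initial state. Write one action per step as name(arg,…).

1. swap(a,b)  →  {at(d,d), at(f,d), clear(b), linked(a,b), linked(b,a), linked(e,b), ready(a,a), ready(a,f), ready(b,b)}
2. bind(f,a)  →  {at(d,d), at(f,d), clear(b), linked(a,b), linked(a,f), linked(b,a), linked(e,b), on(f), ready(a,a), ready(a,f), ready(b,b)}

swap(a,b); bind(f,a)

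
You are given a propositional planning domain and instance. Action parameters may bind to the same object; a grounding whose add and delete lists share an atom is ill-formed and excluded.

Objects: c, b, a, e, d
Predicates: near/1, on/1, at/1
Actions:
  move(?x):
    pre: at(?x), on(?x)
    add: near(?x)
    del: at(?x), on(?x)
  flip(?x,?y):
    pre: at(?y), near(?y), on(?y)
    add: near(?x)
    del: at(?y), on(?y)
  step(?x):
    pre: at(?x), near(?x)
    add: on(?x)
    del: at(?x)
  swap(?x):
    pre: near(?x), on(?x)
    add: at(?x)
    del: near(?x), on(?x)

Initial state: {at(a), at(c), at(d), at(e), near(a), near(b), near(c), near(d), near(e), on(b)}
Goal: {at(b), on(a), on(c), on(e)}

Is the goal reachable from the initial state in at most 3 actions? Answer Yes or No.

No

1. step(c)  →  {at(a), at(d), at(e), near(a), near(b), near(c), near(d), near(e), on(b), on(c)}
2. step(a)  →  {at(d), at(e), near(a), near(b), near(c), near(d), near(e), on(a), on(b), on(c)}
3. step(e)  →  {at(d), near(a), near(b), near(c), near(d), near(e), on(a), on(b), on(c), on(e)}
4. swap(b)  →  {at(b), at(d), near(a), near(c), near(d), near(e), on(a), on(c), on(e)}
optimal plan length = 4; 4 > 3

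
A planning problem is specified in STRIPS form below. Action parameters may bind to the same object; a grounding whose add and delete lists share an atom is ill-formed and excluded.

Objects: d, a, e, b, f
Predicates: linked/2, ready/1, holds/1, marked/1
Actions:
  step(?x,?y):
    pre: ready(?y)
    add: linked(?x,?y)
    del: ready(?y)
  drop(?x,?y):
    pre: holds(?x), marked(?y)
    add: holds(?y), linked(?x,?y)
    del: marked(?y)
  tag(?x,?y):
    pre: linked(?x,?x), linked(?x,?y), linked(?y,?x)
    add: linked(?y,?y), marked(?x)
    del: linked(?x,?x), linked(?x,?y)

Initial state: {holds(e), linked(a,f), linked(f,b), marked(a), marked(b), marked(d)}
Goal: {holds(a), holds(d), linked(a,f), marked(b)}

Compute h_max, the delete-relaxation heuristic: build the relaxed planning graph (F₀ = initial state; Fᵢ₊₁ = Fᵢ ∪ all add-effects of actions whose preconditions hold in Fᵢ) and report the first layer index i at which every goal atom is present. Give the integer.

F0 = init (6 atoms)
F1 = F0 ∪ {holds(a), holds(b), holds(d), linked(e,a), linked(e,b), linked(e,d)}  (12 atoms)
goal ⊆ F1  ⇒  h_max = 1

1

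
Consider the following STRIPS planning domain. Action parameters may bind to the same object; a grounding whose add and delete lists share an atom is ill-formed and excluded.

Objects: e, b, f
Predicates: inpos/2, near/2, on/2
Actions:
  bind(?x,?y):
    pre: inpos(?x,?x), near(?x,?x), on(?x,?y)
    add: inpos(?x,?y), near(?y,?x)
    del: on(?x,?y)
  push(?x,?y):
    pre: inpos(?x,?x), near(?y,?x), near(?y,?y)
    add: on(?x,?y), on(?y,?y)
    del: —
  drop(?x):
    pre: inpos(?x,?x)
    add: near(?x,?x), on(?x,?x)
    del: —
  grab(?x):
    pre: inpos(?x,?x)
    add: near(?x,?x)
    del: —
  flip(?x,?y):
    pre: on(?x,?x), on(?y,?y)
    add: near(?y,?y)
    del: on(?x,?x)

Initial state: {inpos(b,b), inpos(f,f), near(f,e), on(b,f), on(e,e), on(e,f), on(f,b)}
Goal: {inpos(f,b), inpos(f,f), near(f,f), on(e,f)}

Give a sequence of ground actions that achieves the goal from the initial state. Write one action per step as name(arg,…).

1. drop(f)  →  {inpos(b,b), inpos(f,f), near(f,e), near(f,f), on(b,f), on(e,e), on(e,f), on(f,b), on(f,f)}
2. bind(f,b)  →  {inpos(b,b), inpos(f,b), inpos(f,f), near(b,f), near(f,e), near(f,f), on(b,f), on(e,e), on(e,f), on(f,f)}

drop(f); bind(f,b)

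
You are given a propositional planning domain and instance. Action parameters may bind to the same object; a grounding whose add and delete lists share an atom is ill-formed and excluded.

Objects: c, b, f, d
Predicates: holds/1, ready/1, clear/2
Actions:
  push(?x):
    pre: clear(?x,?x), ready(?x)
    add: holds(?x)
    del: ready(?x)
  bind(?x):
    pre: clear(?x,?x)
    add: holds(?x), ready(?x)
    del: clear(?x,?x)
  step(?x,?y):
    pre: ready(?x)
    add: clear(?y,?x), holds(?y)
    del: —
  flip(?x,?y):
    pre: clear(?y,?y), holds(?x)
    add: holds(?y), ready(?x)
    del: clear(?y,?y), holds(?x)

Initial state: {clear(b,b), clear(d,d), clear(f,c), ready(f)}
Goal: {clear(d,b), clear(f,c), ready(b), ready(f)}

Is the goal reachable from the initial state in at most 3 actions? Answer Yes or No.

Yes

1. bind(b)  →  {clear(d,d), clear(f,c), holds(b), ready(b), ready(f)}
2. step(b,d)  →  {clear(d,b), clear(d,d), clear(f,c), holds(b), holds(d), ready(b), ready(f)}
optimal plan length = 2; 2 ≤ 3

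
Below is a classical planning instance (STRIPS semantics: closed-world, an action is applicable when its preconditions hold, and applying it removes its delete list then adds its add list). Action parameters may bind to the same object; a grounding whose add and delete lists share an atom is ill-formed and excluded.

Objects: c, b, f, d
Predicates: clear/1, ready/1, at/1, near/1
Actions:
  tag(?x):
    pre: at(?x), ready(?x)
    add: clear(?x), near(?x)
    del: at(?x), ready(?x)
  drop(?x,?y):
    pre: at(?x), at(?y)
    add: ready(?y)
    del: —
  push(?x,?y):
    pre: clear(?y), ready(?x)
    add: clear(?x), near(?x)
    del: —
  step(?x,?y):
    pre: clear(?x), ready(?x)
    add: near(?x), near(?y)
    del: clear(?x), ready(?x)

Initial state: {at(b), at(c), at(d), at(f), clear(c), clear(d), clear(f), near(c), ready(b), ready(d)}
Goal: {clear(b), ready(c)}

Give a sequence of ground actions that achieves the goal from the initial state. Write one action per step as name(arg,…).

1. tag(b)  →  {at(c), at(d), at(f), clear(b), clear(c), clear(d), clear(f), near(b), near(c), ready(d)}
2. drop(c,c)  →  {at(c), at(d), at(f), clear(b), clear(c), clear(d), clear(f), near(b), near(c), ready(c), ready(d)}

tag(b); drop(c,c)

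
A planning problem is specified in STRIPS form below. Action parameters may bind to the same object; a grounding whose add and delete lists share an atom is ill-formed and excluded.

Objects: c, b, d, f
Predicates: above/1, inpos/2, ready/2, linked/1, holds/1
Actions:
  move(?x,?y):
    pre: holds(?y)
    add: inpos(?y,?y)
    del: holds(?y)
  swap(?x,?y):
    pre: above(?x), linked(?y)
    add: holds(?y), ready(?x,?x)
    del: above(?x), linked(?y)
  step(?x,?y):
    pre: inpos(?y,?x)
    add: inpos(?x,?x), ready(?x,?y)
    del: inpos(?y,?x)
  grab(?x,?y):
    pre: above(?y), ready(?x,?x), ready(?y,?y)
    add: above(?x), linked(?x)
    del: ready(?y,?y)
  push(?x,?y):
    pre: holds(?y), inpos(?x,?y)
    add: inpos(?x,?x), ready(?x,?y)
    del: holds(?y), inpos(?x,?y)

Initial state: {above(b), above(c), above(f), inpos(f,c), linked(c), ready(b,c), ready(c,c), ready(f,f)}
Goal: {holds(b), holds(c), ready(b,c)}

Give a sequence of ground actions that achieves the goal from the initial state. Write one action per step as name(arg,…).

swap(b,c); grab(b,c); swap(c,b)

1. swap(b,c)  →  {above(c), above(f), holds(c), inpos(f,c), ready(b,b), ready(b,c), ready(c,c), ready(f,f)}
2. grab(b,c)  →  {above(b), above(c), above(f), holds(c), inpos(f,c), linked(b), ready(b,b), ready(b,c), ready(f,f)}
3. swap(c,b)  →  {above(b), above(f), holds(b), holds(c), inpos(f,c), ready(b,b), ready(b,c), ready(c,c), ready(f,f)}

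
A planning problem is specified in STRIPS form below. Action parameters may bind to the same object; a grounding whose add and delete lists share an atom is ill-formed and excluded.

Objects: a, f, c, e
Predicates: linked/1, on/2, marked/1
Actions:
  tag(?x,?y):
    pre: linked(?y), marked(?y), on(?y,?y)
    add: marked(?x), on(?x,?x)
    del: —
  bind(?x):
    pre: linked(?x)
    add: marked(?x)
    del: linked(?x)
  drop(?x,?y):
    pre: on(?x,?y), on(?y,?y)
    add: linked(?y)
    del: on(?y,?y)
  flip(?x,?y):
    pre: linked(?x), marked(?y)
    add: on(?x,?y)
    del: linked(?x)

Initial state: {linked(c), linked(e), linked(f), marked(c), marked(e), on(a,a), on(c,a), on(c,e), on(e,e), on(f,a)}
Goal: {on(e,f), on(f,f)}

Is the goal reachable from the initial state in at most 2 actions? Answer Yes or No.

1. tag(f,e)  →  {linked(c), linked(e), linked(f), marked(c), marked(e), marked(f), on(a,a), on(c,a), on(c,e), on(e,e), on(f,a), on(f,f)}
2. flip(e,f)  →  {linked(c), linked(f), marked(c), marked(e), marked(f), on(a,a), on(c,a), on(c,e), on(e,e), on(e,f), on(f,a), on(f,f)}
optimal plan length = 2; 2 ≤ 2

Yes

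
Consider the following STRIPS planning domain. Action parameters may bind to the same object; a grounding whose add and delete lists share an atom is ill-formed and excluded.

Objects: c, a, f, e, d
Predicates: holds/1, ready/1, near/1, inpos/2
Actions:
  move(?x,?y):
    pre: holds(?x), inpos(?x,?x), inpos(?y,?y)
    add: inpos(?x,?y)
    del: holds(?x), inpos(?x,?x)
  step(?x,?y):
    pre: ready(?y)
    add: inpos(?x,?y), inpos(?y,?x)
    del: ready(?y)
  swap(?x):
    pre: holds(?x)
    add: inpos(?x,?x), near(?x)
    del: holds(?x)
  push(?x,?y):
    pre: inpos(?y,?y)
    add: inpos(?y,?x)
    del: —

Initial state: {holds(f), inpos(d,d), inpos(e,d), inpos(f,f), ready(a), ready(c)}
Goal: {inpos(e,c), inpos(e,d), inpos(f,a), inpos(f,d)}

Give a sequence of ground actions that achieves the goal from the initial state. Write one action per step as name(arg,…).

1. move(f,d)  →  {inpos(d,d), inpos(e,d), inpos(f,d), ready(a), ready(c)}
2. step(f,a)  →  {inpos(a,f), inpos(d,d), inpos(e,d), inpos(f,a), inpos(f,d), ready(c)}
3. step(e,c)  →  {inpos(a,f), inpos(c,e), inpos(d,d), inpos(e,c), inpos(e,d), inpos(f,a), inpos(f,d)}

move(f,d); step(f,a); step(e,c)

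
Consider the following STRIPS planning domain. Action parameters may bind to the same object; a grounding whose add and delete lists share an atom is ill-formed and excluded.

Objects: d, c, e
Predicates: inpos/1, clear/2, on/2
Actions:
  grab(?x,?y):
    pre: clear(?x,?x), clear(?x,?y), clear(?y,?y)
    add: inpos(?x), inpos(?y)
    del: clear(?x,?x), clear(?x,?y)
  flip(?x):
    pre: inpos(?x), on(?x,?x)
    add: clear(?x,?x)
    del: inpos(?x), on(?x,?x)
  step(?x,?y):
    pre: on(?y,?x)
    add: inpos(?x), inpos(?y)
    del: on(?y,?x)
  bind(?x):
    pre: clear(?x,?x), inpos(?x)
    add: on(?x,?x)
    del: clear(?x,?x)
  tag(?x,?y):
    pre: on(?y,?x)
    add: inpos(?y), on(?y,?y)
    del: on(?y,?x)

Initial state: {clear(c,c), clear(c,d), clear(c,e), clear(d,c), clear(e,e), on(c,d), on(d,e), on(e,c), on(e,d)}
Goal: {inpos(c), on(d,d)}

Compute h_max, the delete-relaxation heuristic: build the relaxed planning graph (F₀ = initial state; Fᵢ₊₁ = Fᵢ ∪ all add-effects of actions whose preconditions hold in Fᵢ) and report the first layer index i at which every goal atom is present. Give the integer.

F0 = init (9 atoms)
F1 = F0 ∪ {inpos(c), inpos(d), inpos(e), on(c,c), on(d,d), on(e,e)}  (15 atoms)
goal ⊆ F1  ⇒  h_max = 1

1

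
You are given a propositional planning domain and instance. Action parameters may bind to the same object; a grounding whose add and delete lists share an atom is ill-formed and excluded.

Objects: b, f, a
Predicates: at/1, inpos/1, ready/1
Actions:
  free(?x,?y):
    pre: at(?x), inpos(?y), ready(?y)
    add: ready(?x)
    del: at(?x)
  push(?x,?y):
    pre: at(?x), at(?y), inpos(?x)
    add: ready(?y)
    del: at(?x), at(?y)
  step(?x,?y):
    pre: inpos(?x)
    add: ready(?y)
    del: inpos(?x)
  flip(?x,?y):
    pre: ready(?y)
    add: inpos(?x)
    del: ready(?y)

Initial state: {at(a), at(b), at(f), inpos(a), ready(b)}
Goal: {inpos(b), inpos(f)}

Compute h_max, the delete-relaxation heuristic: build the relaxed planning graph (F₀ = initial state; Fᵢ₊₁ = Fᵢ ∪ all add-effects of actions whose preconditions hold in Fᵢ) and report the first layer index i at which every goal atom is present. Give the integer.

1

F0 = init (5 atoms)
F1 = F0 ∪ {inpos(b), inpos(f), ready(a), ready(f)}  (9 atoms)
goal ⊆ F1  ⇒  h_max = 1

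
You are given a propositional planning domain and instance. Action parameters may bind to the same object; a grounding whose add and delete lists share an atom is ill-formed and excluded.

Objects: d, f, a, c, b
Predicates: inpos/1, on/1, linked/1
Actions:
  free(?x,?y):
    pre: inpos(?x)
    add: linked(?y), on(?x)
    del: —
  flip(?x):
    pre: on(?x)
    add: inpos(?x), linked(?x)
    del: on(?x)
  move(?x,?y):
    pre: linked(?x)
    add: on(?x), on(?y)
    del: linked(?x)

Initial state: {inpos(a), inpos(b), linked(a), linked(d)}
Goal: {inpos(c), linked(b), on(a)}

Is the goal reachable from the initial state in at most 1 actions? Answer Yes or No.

No

1. free(a,b)  →  {inpos(a), inpos(b), linked(a), linked(b), linked(d), on(a)}
2. move(d,c)  →  {inpos(a), inpos(b), linked(a), linked(b), on(a), on(c), on(d)}
3. flip(c)  →  {inpos(a), inpos(b), inpos(c), linked(a), linked(b), linked(c), on(a), on(d)}
optimal plan length = 3; 3 > 1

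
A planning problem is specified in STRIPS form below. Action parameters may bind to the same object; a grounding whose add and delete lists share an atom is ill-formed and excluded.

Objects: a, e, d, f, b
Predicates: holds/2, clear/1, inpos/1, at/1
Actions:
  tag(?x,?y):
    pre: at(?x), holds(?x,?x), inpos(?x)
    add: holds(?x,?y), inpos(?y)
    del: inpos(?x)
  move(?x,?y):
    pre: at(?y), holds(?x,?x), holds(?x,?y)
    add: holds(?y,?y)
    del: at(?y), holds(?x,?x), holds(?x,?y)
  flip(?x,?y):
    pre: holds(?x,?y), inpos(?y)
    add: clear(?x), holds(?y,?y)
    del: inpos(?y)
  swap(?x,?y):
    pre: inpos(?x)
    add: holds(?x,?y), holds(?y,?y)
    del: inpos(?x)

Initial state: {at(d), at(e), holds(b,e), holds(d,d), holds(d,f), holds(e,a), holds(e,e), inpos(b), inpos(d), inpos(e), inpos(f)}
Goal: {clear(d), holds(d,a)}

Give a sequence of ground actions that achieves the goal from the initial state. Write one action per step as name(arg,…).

tag(d,a); flip(d,a)

1. tag(d,a)  →  {at(d), at(e), holds(b,e), holds(d,a), holds(d,d), holds(d,f), holds(e,a), holds(e,e), inpos(a), inpos(b), inpos(e), inpos(f)}
2. flip(d,a)  →  {at(d), at(e), clear(d), holds(a,a), holds(b,e), holds(d,a), holds(d,d), holds(d,f), holds(e,a), holds(e,e), inpos(b), inpos(e), inpos(f)}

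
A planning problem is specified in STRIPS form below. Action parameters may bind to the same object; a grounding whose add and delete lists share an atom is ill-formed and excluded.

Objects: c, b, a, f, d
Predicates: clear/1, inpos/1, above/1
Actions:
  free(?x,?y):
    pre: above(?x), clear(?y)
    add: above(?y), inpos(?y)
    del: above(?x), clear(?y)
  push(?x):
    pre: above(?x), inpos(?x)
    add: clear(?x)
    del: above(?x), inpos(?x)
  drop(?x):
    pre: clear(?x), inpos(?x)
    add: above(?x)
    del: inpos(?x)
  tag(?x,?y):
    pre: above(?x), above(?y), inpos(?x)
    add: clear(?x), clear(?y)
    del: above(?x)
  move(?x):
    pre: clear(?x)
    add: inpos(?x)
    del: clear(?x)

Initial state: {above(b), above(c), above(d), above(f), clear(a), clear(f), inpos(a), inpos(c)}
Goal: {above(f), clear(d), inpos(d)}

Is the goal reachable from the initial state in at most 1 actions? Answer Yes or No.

No

1. tag(c,d)  →  {above(b), above(d), above(f), clear(a), clear(c), clear(d), clear(f), inpos(a), inpos(c)}
2. free(b,d)  →  {above(d), above(f), clear(a), clear(c), clear(f), inpos(a), inpos(c), inpos(d)}
3. tag(d,f)  →  {above(f), clear(a), clear(c), clear(d), clear(f), inpos(a), inpos(c), inpos(d)}
optimal plan length = 3; 3 > 1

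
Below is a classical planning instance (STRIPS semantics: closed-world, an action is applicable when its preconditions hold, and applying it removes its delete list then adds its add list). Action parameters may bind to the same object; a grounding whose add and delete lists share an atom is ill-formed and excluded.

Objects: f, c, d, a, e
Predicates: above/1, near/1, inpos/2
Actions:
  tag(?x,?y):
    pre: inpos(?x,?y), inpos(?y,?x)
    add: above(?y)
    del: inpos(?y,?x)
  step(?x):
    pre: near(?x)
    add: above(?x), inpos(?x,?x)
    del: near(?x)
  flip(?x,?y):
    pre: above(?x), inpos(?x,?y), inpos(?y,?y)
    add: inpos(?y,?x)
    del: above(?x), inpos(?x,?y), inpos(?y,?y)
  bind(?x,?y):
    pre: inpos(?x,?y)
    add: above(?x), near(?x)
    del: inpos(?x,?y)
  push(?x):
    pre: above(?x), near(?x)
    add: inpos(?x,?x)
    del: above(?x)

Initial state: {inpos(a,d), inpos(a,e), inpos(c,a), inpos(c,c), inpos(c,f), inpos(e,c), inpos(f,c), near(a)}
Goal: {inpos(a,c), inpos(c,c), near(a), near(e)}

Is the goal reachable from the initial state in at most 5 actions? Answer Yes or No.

1. tag(f,c)  →  {above(c), inpos(a,d), inpos(a,e), inpos(c,a), inpos(c,c), inpos(e,c), inpos(f,c), near(a)}
2. step(a)  →  {above(a), above(c), inpos(a,a), inpos(a,d), inpos(a,e), inpos(c,a), inpos(c,c), inpos(e,c), inpos(f,c)}
3. flip(c,a)  →  {above(a), inpos(a,c), inpos(a,d), inpos(a,e), inpos(c,c), inpos(e,c), inpos(f,c)}
4. bind(a,d)  →  {above(a), inpos(a,c), inpos(a,e), inpos(c,c), inpos(e,c), inpos(f,c), near(a)}
5. bind(e,c)  →  {above(a), above(e), inpos(a,c), inpos(a,e), inpos(c,c), inpos(f,c), near(a), near(e)}
optimal plan length = 5; 5 ≤ 5

Yes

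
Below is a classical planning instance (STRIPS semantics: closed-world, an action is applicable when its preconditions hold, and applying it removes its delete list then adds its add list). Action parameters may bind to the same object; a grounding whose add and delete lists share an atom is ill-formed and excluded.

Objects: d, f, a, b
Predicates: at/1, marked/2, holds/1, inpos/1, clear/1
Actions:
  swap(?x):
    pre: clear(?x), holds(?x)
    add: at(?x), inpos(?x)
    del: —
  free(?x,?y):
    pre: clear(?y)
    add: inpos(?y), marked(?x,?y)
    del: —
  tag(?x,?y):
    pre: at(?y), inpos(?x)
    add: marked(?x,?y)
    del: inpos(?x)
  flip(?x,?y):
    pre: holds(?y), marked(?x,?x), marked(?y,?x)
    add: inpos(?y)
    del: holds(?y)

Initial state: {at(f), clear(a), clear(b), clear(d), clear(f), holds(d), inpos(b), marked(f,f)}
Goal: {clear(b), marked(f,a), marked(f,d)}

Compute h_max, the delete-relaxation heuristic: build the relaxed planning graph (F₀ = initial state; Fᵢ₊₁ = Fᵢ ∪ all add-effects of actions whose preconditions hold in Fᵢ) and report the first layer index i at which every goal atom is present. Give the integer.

1

F0 = init (8 atoms)
F1 = F0 ∪ {at(d), inpos(a), inpos(d), inpos(f), marked(a,a), marked(a,b), marked(a,d), marked(a,f), marked(b,a), marked(b,b), marked(b,d), marked(b,f), marked(d,a), marked(d,b), marked(d,d), marked(d,f), marked(f,a), marked(f,b), marked(f,d)}  (27 atoms)
goal ⊆ F1  ⇒  h_max = 1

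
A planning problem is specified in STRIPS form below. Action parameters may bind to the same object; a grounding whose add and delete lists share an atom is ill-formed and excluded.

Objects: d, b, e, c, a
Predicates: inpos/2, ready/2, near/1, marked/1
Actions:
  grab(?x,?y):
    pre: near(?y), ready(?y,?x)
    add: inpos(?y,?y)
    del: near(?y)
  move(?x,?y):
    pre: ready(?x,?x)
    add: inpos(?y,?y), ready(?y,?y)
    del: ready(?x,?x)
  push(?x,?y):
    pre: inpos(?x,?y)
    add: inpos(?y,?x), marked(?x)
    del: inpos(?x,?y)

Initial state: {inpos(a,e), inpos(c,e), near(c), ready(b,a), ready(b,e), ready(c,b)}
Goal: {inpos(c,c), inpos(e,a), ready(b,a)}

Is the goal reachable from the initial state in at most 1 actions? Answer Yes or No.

No

1. grab(b,c)  →  {inpos(a,e), inpos(c,c), inpos(c,e), ready(b,a), ready(b,e), ready(c,b)}
2. push(a,e)  →  {inpos(c,c), inpos(c,e), inpos(e,a), marked(a), ready(b,a), ready(b,e), ready(c,b)}
optimal plan length = 2; 2 > 1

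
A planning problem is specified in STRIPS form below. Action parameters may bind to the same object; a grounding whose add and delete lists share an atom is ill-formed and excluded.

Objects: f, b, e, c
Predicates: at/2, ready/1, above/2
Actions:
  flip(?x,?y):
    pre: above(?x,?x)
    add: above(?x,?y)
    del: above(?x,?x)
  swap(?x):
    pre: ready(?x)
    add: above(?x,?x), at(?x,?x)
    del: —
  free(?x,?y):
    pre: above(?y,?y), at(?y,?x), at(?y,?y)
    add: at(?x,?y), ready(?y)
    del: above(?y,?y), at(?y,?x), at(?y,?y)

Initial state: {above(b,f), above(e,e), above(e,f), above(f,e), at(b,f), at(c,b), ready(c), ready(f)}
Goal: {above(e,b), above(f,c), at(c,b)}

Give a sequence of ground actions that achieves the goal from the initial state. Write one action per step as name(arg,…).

flip(e,b); swap(f); flip(f,c)

1. flip(e,b)  →  {above(b,f), above(e,b), above(e,f), above(f,e), at(b,f), at(c,b), ready(c), ready(f)}
2. swap(f)  →  {above(b,f), above(e,b), above(e,f), above(f,e), above(f,f), at(b,f), at(c,b), at(f,f), ready(c), ready(f)}
3. flip(f,c)  →  {above(b,f), above(e,b), above(e,f), above(f,c), above(f,e), at(b,f), at(c,b), at(f,f), ready(c), ready(f)}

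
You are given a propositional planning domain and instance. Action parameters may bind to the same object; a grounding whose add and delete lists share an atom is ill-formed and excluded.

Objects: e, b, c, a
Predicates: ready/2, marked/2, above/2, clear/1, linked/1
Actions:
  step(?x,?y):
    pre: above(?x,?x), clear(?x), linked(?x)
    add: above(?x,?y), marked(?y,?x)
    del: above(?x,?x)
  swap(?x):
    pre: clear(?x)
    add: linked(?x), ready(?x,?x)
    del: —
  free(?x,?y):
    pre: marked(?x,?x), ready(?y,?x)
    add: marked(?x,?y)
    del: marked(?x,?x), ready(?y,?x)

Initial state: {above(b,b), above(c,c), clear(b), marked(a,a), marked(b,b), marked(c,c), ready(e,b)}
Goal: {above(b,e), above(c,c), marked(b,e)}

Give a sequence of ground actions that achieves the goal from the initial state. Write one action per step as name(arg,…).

1. swap(b)  →  {above(b,b), above(c,c), clear(b), linked(b), marked(a,a), marked(b,b), marked(c,c), ready(b,b), ready(e,b)}
2. step(b,e)  →  {above(b,e), above(c,c), clear(b), linked(b), marked(a,a), marked(b,b), marked(c,c), marked(e,b), ready(b,b), ready(e,b)}
3. free(b,e)  →  {above(b,e), above(c,c), clear(b), linked(b), marked(a,a), marked(b,e), marked(c,c), marked(e,b), ready(b,b)}

swap(b); step(b,e); free(b,e)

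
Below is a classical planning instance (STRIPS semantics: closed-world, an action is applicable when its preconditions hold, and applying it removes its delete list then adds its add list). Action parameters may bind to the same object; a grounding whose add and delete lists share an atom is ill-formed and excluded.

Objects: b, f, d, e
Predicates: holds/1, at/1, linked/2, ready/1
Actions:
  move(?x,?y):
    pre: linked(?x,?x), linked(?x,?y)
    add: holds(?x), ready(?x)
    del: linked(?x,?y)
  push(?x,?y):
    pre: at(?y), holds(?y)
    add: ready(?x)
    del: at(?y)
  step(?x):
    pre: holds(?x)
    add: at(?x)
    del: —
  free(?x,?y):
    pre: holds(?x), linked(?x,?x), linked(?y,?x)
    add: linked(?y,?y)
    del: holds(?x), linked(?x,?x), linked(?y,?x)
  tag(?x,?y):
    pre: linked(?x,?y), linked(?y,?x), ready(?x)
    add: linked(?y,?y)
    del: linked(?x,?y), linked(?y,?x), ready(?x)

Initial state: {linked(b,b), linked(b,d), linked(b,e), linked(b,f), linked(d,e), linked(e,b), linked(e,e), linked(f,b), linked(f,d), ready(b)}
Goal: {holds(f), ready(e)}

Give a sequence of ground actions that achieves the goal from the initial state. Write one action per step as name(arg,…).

move(e,b); tag(b,f); move(f,f)

1. move(e,b)  →  {holds(e), linked(b,b), linked(b,d), linked(b,e), linked(b,f), linked(d,e), linked(e,e), linked(f,b), linked(f,d), ready(b), ready(e)}
2. tag(b,f)  →  {holds(e), linked(b,b), linked(b,d), linked(b,e), linked(d,e), linked(e,e), linked(f,d), linked(f,f), ready(e)}
3. move(f,f)  →  {holds(e), holds(f), linked(b,b), linked(b,d), linked(b,e), linked(d,e), linked(e,e), linked(f,d), ready(e), ready(f)}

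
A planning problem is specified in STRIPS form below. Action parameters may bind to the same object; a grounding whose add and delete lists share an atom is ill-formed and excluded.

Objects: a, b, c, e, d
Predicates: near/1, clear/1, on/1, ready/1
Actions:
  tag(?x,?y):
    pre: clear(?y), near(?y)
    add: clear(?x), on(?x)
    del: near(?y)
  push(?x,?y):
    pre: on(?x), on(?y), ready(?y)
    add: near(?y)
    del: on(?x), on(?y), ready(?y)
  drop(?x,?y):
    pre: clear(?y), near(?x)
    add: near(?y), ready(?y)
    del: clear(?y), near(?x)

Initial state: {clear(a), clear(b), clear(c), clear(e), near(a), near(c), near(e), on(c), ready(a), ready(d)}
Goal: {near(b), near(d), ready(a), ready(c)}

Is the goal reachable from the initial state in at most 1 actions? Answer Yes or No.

No

1. tag(d,a)  →  {clear(a), clear(b), clear(c), clear(d), clear(e), near(c), near(e), on(c), on(d), ready(a), ready(d)}
2. push(c,d)  →  {clear(a), clear(b), clear(c), clear(d), clear(e), near(c), near(d), near(e), ready(a)}
3. drop(c,b)  →  {clear(a), clear(c), clear(d), clear(e), near(b), near(d), near(e), ready(a), ready(b)}
4. drop(e,c)  →  {clear(a), clear(d), clear(e), near(b), near(c), near(d), ready(a), ready(b), ready(c)}
optimal plan length = 4; 4 > 1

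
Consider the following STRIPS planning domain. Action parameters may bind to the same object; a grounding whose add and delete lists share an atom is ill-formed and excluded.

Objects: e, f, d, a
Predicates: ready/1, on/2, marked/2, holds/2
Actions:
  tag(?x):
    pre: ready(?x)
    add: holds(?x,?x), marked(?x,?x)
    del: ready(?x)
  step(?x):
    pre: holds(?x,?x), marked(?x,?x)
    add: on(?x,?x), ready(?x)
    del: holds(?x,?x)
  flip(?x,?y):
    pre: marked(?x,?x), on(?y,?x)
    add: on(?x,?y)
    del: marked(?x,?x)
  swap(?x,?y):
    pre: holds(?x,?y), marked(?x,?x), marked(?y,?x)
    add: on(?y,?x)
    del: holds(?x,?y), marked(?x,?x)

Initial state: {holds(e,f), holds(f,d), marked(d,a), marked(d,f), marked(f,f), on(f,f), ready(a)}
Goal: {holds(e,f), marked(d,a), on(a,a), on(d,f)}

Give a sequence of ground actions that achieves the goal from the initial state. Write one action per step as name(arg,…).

1. tag(a)  →  {holds(a,a), holds(e,f), holds(f,d), marked(a,a), marked(d,a), marked(d,f), marked(f,f), on(f,f)}
2. step(a)  →  {holds(e,f), holds(f,d), marked(a,a), marked(d,a), marked(d,f), marked(f,f), on(a,a), on(f,f), ready(a)}
3. swap(f,d)  →  {holds(e,f), marked(a,a), marked(d,a), marked(d,f), on(a,a), on(d,f), on(f,f), ready(a)}

tag(a); step(a); swap(f,d)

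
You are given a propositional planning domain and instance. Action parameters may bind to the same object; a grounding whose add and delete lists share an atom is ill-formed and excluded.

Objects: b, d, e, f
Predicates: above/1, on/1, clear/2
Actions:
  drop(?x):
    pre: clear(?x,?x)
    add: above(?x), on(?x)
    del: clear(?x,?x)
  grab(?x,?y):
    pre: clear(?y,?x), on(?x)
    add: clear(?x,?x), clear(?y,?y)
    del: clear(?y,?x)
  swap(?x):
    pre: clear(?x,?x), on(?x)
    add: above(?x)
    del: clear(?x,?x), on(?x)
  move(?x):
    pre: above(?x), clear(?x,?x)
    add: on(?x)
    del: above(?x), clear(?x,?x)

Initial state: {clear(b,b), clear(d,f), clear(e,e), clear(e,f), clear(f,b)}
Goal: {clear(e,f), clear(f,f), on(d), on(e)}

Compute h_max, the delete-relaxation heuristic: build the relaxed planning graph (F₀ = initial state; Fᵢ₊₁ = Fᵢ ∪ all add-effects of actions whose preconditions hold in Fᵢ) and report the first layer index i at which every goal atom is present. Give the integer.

F0 = init (5 atoms)
F1 = F0 ∪ {above(b), above(e), on(b), on(e)}  (9 atoms)
F2 = F1 ∪ {clear(f,f)}  (10 atoms)
F3 = F2 ∪ {above(f), on(f)}  (12 atoms)
F4 = F3 ∪ {clear(d,d)}  (13 atoms)
F5 = F4 ∪ {above(d), on(d)}  (15 atoms)
goal ⊆ F5  ⇒  h_max = 5

5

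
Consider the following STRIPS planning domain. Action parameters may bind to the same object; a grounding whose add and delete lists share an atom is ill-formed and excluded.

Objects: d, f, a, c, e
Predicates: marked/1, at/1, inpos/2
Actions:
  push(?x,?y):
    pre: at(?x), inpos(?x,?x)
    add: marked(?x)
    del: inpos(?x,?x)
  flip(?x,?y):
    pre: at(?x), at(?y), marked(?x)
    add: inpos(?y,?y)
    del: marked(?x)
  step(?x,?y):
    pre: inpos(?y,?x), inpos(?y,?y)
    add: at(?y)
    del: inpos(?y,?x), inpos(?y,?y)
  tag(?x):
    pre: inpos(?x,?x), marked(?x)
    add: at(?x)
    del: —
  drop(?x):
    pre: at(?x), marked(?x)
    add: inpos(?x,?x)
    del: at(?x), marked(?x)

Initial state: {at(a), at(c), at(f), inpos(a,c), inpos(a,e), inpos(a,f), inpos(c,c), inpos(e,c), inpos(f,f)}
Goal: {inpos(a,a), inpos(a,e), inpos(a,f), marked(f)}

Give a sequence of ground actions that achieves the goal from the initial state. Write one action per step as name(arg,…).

push(f,d); push(c,d); flip(c,a)

1. push(f,d)  →  {at(a), at(c), at(f), inpos(a,c), inpos(a,e), inpos(a,f), inpos(c,c), inpos(e,c), marked(f)}
2. push(c,d)  →  {at(a), at(c), at(f), inpos(a,c), inpos(a,e), inpos(a,f), inpos(e,c), marked(c), marked(f)}
3. flip(c,a)  →  {at(a), at(c), at(f), inpos(a,a), inpos(a,c), inpos(a,e), inpos(a,f), inpos(e,c), marked(f)}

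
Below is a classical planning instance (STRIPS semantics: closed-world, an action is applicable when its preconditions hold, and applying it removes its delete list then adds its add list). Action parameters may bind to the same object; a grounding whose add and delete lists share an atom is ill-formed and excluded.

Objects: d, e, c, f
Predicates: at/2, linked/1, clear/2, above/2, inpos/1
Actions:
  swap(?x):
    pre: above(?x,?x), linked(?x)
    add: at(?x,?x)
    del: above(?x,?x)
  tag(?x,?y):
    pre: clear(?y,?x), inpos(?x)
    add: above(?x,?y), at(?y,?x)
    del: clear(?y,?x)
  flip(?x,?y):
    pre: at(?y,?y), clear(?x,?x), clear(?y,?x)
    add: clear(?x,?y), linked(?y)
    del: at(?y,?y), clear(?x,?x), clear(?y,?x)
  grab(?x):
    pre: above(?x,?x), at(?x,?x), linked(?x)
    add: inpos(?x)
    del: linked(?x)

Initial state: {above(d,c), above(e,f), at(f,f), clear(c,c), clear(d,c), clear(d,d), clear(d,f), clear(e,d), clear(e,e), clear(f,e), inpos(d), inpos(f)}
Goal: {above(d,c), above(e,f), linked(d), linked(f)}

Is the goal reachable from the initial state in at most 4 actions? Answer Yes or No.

Yes

1. tag(d,d)  →  {above(d,c), above(d,d), above(e,f), at(d,d), at(f,f), clear(c,c), clear(d,c), clear(d,f), clear(e,d), clear(e,e), clear(f,e), inpos(d), inpos(f)}
2. flip(e,f)  →  {above(d,c), above(d,d), above(e,f), at(d,d), clear(c,c), clear(d,c), clear(d,f), clear(e,d), clear(e,f), inpos(d), inpos(f), linked(f)}
3. flip(c,d)  →  {above(d,c), above(d,d), above(e,f), clear(c,d), clear(d,f), clear(e,d), clear(e,f), inpos(d), inpos(f), linked(d), linked(f)}
optimal plan length = 3; 3 ≤ 4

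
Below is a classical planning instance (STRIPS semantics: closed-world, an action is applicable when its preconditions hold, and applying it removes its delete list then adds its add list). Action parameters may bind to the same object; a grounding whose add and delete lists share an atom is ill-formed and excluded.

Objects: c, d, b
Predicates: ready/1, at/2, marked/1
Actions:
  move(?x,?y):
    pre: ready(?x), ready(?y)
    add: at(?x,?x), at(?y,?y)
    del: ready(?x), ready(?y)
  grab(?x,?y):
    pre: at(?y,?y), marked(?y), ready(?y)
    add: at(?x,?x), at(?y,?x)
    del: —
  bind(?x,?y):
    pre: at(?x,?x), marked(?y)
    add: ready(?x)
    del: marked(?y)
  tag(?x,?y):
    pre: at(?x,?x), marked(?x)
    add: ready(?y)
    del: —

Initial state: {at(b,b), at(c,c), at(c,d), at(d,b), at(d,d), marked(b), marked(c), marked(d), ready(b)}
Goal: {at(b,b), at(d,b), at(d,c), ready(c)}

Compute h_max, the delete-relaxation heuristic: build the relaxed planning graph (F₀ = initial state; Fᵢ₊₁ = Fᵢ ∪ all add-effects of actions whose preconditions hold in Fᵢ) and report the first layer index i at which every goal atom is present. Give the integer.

2

F0 = init (9 atoms)
F1 = F0 ∪ {at(b,c), at(b,d), ready(c), ready(d)}  (13 atoms)
F2 = F1 ∪ {at(c,b), at(d,c)}  (15 atoms)
goal ⊆ F2  ⇒  h_max = 2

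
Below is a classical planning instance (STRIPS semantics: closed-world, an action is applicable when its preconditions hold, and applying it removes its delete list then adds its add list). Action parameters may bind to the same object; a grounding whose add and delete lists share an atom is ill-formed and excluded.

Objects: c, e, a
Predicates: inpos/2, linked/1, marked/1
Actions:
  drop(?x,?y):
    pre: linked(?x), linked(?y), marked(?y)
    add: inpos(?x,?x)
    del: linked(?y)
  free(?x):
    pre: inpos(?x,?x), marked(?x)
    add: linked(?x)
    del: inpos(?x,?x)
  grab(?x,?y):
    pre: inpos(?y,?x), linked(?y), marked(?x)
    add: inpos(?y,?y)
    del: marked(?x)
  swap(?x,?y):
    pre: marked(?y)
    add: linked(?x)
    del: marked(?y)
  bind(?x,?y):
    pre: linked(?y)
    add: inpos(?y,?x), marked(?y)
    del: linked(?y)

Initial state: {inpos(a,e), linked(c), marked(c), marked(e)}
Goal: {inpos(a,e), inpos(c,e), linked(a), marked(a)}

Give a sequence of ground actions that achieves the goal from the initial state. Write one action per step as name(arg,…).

1. swap(a,c)  →  {inpos(a,e), linked(a), linked(c), marked(e)}
2. bind(c,a)  →  {inpos(a,c), inpos(a,e), linked(c), marked(a), marked(e)}
3. swap(a,e)  →  {inpos(a,c), inpos(a,e), linked(a), linked(c), marked(a)}
4. bind(e,c)  →  {inpos(a,c), inpos(a,e), inpos(c,e), linked(a), marked(a), marked(c)}

swap(a,c); bind(c,a); swap(a,e); bind(e,c)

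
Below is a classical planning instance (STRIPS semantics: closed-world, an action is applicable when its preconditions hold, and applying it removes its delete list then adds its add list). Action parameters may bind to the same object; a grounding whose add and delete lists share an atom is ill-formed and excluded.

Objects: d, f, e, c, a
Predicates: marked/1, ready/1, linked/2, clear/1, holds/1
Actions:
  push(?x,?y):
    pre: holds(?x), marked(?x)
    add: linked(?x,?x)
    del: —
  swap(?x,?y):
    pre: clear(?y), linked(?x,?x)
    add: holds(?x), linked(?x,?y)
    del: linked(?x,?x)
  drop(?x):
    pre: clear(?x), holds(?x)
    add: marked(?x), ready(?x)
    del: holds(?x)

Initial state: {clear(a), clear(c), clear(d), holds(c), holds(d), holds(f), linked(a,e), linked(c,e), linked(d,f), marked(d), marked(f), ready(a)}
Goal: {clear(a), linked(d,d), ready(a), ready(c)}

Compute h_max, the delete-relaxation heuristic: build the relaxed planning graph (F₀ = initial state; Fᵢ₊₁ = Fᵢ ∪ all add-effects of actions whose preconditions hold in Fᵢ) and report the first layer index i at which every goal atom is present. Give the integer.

1

F0 = init (12 atoms)
F1 = F0 ∪ {linked(d,d), linked(f,f), marked(c), ready(c), ready(d)}  (17 atoms)
goal ⊆ F1  ⇒  h_max = 1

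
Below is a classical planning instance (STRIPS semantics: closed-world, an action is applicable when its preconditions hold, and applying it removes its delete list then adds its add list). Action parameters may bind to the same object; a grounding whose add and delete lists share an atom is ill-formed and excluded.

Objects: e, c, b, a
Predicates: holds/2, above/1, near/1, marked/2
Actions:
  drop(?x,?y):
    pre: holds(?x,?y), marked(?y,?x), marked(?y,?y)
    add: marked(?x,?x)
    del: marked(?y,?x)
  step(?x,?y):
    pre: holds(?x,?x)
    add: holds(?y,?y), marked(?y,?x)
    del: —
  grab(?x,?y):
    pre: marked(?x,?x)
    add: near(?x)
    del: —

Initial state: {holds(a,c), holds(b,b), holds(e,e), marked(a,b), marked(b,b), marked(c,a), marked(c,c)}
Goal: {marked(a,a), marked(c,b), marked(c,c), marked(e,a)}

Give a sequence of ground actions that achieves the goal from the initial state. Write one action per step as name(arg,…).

drop(a,c); step(e,a); step(b,c); step(a,e)

1. drop(a,c)  →  {holds(a,c), holds(b,b), holds(e,e), marked(a,a), marked(a,b), marked(b,b), marked(c,c)}
2. step(e,a)  →  {holds(a,a), holds(a,c), holds(b,b), holds(e,e), marked(a,a), marked(a,b), marked(a,e), marked(b,b), marked(c,c)}
3. step(b,c)  →  {holds(a,a), holds(a,c), holds(b,b), holds(c,c), holds(e,e), marked(a,a), marked(a,b), marked(a,e), marked(b,b), marked(c,b), marked(c,c)}
4. step(a,e)  →  {holds(a,a), holds(a,c), holds(b,b), holds(c,c), holds(e,e), marked(a,a), marked(a,b), marked(a,e), marked(b,b), marked(c,b), marked(c,c), marked(e,a)}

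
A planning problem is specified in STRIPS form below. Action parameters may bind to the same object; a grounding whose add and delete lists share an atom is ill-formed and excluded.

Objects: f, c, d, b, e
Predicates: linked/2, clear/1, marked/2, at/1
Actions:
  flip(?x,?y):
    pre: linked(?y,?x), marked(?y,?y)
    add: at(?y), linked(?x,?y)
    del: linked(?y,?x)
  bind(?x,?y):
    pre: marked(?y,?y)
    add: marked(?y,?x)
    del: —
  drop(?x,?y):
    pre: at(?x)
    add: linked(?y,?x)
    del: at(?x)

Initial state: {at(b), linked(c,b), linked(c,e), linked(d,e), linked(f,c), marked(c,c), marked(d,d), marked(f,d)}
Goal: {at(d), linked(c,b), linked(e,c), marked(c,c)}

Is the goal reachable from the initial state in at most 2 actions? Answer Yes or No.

Yes

1. flip(e,c)  →  {at(b), at(c), linked(c,b), linked(d,e), linked(e,c), linked(f,c), marked(c,c), marked(d,d), marked(f,d)}
2. flip(e,d)  →  {at(b), at(c), at(d), linked(c,b), linked(e,c), linked(e,d), linked(f,c), marked(c,c), marked(d,d), marked(f,d)}
optimal plan length = 2; 2 ≤ 2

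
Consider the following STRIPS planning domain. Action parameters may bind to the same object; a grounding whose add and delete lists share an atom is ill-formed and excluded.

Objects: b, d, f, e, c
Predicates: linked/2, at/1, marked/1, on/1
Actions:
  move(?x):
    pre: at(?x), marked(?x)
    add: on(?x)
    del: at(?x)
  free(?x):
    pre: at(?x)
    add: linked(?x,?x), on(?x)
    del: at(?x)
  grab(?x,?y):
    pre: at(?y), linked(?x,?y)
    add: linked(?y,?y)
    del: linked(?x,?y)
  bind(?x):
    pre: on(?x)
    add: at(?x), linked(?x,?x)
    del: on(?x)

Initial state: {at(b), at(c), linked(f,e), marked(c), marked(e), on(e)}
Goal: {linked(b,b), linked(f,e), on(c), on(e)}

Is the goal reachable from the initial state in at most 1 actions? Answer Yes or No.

No

1. move(c)  →  {at(b), linked(f,e), marked(c), marked(e), on(c), on(e)}
2. free(b)  →  {linked(b,b), linked(f,e), marked(c), marked(e), on(b), on(c), on(e)}
optimal plan length = 2; 2 > 1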